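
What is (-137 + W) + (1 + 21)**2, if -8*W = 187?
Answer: 2589/8 ≈ 323.63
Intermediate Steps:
W = -187/8 (W = -1/8*187 = -187/8 ≈ -23.375)
(-137 + W) + (1 + 21)**2 = (-137 - 187/8) + (1 + 21)**2 = -1283/8 + 22**2 = -1283/8 + 484 = 2589/8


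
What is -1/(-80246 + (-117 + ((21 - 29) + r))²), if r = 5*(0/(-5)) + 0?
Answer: 1/64621 ≈ 1.5475e-5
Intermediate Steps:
r = 0 (r = 5*(0*(-⅕)) + 0 = 5*0 + 0 = 0 + 0 = 0)
-1/(-80246 + (-117 + ((21 - 29) + r))²) = -1/(-80246 + (-117 + ((21 - 29) + 0))²) = -1/(-80246 + (-117 + (-8 + 0))²) = -1/(-80246 + (-117 - 8)²) = -1/(-80246 + (-125)²) = -1/(-80246 + 15625) = -1/(-64621) = -1*(-1/64621) = 1/64621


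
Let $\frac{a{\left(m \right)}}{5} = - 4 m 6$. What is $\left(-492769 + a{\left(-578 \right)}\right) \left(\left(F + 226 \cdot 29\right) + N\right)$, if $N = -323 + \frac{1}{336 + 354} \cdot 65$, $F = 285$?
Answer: $- \frac{380738264389}{138} \approx -2.759 \cdot 10^{9}$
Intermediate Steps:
$a{\left(m \right)} = - 120 m$ ($a{\left(m \right)} = 5 - 4 m 6 = 5 \left(- 24 m\right) = - 120 m$)
$N = - \frac{44561}{138}$ ($N = -323 + \frac{1}{690} \cdot 65 = -323 + \frac{13}{138} = - \frac{44561}{138} \approx -322.91$)
$\left(-492769 + a{\left(-578 \right)}\right) \left(\left(F + 226 \cdot 29\right) + N\right) = \left(-492769 - -69360\right) \left(\left(285 + 226 \cdot 29\right) - \frac{44561}{138}\right) = \left(-492769 + 69360\right) \left(\left(285 + 6554\right) - \frac{44561}{138}\right) = - 423409 \left(6839 - \frac{44561}{138}\right) = \left(-423409\right) \frac{899221}{138} = - \frac{380738264389}{138}$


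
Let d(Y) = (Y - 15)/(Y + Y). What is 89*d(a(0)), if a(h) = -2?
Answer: 1513/4 ≈ 378.25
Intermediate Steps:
d(Y) = (-15 + Y)/(2*Y) (d(Y) = (-15 + Y)/((2*Y)) = (-15 + Y)*(1/(2*Y)) = (-15 + Y)/(2*Y))
89*d(a(0)) = 89*((½)*(-15 - 2)/(-2)) = 89*((½)*(-½)*(-17)) = 89*(17/4) = 1513/4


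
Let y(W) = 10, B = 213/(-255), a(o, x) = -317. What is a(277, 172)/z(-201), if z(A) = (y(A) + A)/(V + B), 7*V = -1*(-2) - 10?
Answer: -373109/113645 ≈ -3.2831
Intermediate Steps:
V = -8/7 (V = (-1*(-2) - 10)/7 = (2 - 10)/7 = (1/7)*(-8) = -8/7 ≈ -1.1429)
B = -71/85 (B = 213*(-1/255) = -71/85 ≈ -0.83529)
z(A) = -5950/1177 - 595*A/1177 (z(A) = (10 + A)/(-8/7 - 71/85) = (10 + A)/(-1177/595) = (10 + A)*(-595/1177) = -5950/1177 - 595*A/1177)
a(277, 172)/z(-201) = -317/(-5950/1177 - 595/1177*(-201)) = -317/(-5950/1177 + 119595/1177) = -317/113645/1177 = -317*1177/113645 = -373109/113645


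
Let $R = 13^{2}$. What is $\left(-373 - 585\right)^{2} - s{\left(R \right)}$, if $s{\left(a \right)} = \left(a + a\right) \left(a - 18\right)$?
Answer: $866726$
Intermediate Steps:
$R = 169$
$s{\left(a \right)} = 2 a \left(-18 + a\right)$
$\left(-373 - 585\right)^{2} - s{\left(R \right)} = \left(-373 - 585\right)^{2} - 2 \cdot 169 \left(-18 + 169\right) = \left(-958\right)^{2} - 2 \cdot 169 \cdot 151 = 917764 - 51038 = 866726$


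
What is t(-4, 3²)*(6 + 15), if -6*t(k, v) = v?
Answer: -63/2 ≈ -31.500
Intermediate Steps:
t(k, v) = -v/6
t(-4, 3²)*(6 + 15) = (-⅙*3²)*(6 + 15) = -⅙*9*21 = -3/2*21 = -63/2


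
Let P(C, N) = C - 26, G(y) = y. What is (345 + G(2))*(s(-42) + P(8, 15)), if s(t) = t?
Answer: -20820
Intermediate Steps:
P(C, N) = -26 + C
(345 + G(2))*(s(-42) + P(8, 15)) = (345 + 2)*(-42 + (-26 + 8)) = 347*(-42 - 18) = 347*(-60) = -20820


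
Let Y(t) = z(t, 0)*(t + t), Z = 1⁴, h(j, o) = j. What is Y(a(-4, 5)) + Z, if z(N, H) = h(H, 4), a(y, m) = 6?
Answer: 1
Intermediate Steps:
z(N, H) = H
Z = 1
Y(t) = 0 (Y(t) = 0*(t + t) = 0*(2*t) = 0)
Y(a(-4, 5)) + Z = 0 + 1 = 1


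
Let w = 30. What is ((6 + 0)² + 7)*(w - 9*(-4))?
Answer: 2838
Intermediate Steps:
((6 + 0)² + 7)*(w - 9*(-4)) = ((6 + 0)² + 7)*(30 - 9*(-4)) = (6² + 7)*(30 - 1*(-36)) = (36 + 7)*(30 + 36) = 43*66 = 2838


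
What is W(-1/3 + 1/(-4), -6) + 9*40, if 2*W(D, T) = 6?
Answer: 363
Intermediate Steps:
W(D, T) = 3 (W(D, T) = (½)*6 = 3)
W(-1/3 + 1/(-4), -6) + 9*40 = 3 + 9*40 = 3 + 360 = 363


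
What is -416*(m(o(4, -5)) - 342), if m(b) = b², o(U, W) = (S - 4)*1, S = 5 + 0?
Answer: 141856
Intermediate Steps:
S = 5
o(U, W) = 1 (o(U, W) = (5 - 4)*1 = 1*1 = 1)
-416*(m(o(4, -5)) - 342) = -416*(1² - 342) = -416*(1 - 342) = -416*(-341) = 141856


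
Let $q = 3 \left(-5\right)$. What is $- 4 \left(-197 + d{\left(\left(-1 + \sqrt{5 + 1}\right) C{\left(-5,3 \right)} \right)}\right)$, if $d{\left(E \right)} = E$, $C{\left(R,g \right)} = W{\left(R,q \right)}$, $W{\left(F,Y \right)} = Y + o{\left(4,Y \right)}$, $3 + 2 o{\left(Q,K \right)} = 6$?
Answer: $734 + 54 \sqrt{6} \approx 866.27$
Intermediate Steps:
$q = -15$
$o{\left(Q,K \right)} = \frac{3}{2}$ ($o{\left(Q,K \right)} = - \frac{3}{2} + \frac{1}{2} \cdot 6 = - \frac{3}{2} + 3 = \frac{3}{2}$)
$W{\left(F,Y \right)} = \frac{3}{2} + Y$ ($W{\left(F,Y \right)} = Y + \frac{3}{2} = \frac{3}{2} + Y$)
$C{\left(R,g \right)} = - \frac{27}{2}$ ($C{\left(R,g \right)} = \frac{3}{2} - 15 = - \frac{27}{2}$)
$- 4 \left(-197 + d{\left(\left(-1 + \sqrt{5 + 1}\right) C{\left(-5,3 \right)} \right)}\right) = - 4 \left(-197 + \left(-1 + \sqrt{5 + 1}\right) \left(- \frac{27}{2}\right)\right) = - 4 \left(-197 + \left(-1 + \sqrt{6}\right) \left(- \frac{27}{2}\right)\right) = - 4 \left(-197 + \left(\frac{27}{2} - \frac{27 \sqrt{6}}{2}\right)\right) = - 4 \left(- \frac{367}{2} - \frac{27 \sqrt{6}}{2}\right) = 734 + 54 \sqrt{6}$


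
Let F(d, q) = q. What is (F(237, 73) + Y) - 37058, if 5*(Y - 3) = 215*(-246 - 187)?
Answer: -55601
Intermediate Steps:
Y = -18616 (Y = 3 + (215*(-246 - 187))/5 = 3 + (215*(-433))/5 = 3 + (1/5)*(-93095) = 3 - 18619 = -18616)
(F(237, 73) + Y) - 37058 = (73 - 18616) - 37058 = -18543 - 37058 = -55601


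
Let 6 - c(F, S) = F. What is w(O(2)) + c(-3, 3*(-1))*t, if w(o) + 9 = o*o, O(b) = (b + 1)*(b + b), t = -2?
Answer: 117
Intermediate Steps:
c(F, S) = 6 - F
O(b) = 2*b*(1 + b) (O(b) = (1 + b)*(2*b) = 2*b*(1 + b))
w(o) = -9 + o² (w(o) = -9 + o*o = -9 + o²)
w(O(2)) + c(-3, 3*(-1))*t = (-9 + (2*2*(1 + 2))²) + (6 - 1*(-3))*(-2) = (-9 + (2*2*3)²) + (6 + 3)*(-2) = (-9 + 12²) + 9*(-2) = (-9 + 144) - 18 = 135 - 18 = 117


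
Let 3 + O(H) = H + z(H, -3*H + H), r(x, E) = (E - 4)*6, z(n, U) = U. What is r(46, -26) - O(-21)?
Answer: -198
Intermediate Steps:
r(x, E) = -24 + 6*E (r(x, E) = (-4 + E)*6 = -24 + 6*E)
O(H) = -3 - H (O(H) = -3 + (H + (-3*H + H)) = -3 + (H - 2*H) = -3 - H)
r(46, -26) - O(-21) = (-24 + 6*(-26)) - (-3 - 1*(-21)) = (-24 - 156) - (-3 + 21) = -180 - 1*18 = -180 - 18 = -198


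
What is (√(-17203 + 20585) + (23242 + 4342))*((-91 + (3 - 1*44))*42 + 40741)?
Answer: 970874048 + 35197*√3382 ≈ 9.7292e+8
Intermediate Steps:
(√(-17203 + 20585) + (23242 + 4342))*((-91 + (3 - 1*44))*42 + 40741) = (√3382 + 27584)*((-91 + (3 - 44))*42 + 40741) = (27584 + √3382)*((-91 - 41)*42 + 40741) = (27584 + √3382)*(-132*42 + 40741) = (27584 + √3382)*(-5544 + 40741) = (27584 + √3382)*35197 = 970874048 + 35197*√3382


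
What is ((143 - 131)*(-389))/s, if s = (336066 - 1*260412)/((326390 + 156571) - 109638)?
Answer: -96815098/4203 ≈ -23035.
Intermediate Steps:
s = 25218/124441 (s = (336066 - 260412)/(482961 - 109638) = 75654/373323 = 75654*(1/373323) = 25218/124441 ≈ 0.20265)
((143 - 131)*(-389))/s = ((143 - 131)*(-389))/(25218/124441) = (12*(-389))*(124441/25218) = -4668*124441/25218 = -96815098/4203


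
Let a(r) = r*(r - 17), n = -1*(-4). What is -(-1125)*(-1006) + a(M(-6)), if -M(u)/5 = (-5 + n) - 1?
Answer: -1131820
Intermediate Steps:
n = 4
M(u) = 10 (M(u) = -5*((-5 + 4) - 1) = -5*(-1 - 1) = -5*(-2) = 10)
a(r) = r*(-17 + r)
-(-1125)*(-1006) + a(M(-6)) = -(-1125)*(-1006) + 10*(-17 + 10) = -1125*1006 + 10*(-7) = -1131750 - 70 = -1131820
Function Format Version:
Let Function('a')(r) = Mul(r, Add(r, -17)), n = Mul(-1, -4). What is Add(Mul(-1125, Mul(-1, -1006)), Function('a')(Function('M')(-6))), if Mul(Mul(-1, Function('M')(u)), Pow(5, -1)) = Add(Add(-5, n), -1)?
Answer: -1131820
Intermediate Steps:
n = 4
Function('M')(u) = 10 (Function('M')(u) = Mul(-5, Add(Add(-5, 4), -1)) = Mul(-5, Add(-1, -1)) = Mul(-5, -2) = 10)
Function('a')(r) = Mul(r, Add(-17, r))
Add(Mul(-1125, Mul(-1, -1006)), Function('a')(Function('M')(-6))) = Add(Mul(-1125, Mul(-1, -1006)), Mul(10, Add(-17, 10))) = Add(Mul(-1125, 1006), Mul(10, -7)) = Add(-1131750, -70) = -1131820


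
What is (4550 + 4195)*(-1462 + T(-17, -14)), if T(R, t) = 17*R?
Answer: -15312495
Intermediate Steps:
(4550 + 4195)*(-1462 + T(-17, -14)) = (4550 + 4195)*(-1462 + 17*(-17)) = 8745*(-1462 - 289) = 8745*(-1751) = -15312495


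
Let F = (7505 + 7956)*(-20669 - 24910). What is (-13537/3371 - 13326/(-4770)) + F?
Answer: -1888548987864379/2679945 ≈ -7.0470e+8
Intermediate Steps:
F = -704696919 (F = 15461*(-45579) = -704696919)
(-13537/3371 - 13326/(-4770)) + F = (-13537/3371 - 13326/(-4770)) - 704696919 = (-13537*1/3371 - 13326*(-1/4770)) - 704696919 = (-13537/3371 + 2221/795) - 704696919 = -3274924/2679945 - 704696919 = -1888548987864379/2679945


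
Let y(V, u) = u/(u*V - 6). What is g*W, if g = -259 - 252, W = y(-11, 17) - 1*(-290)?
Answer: -28591983/193 ≈ -1.4815e+5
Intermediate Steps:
y(V, u) = u/(-6 + V*u) (y(V, u) = u/(V*u - 6) = u/(-6 + V*u))
W = 55953/193 (W = 17/(-6 - 11*17) - 1*(-290) = 17/(-6 - 187) + 290 = 17/(-193) + 290 = 17*(-1/193) + 290 = -17/193 + 290 = 55953/193 ≈ 289.91)
g = -511
g*W = -511*55953/193 = -28591983/193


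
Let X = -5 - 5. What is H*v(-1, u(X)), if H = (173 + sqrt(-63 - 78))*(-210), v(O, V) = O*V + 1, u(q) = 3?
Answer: 72660 + 420*I*sqrt(141) ≈ 72660.0 + 4987.2*I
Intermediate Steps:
X = -10
v(O, V) = 1 + O*V
H = -36330 - 210*I*sqrt(141) (H = (173 + sqrt(-141))*(-210) = (173 + I*sqrt(141))*(-210) = -36330 - 210*I*sqrt(141) ≈ -36330.0 - 2493.6*I)
H*v(-1, u(X)) = (-36330 - 210*I*sqrt(141))*(1 - 1*3) = (-36330 - 210*I*sqrt(141))*(1 - 3) = (-36330 - 210*I*sqrt(141))*(-2) = 72660 + 420*I*sqrt(141)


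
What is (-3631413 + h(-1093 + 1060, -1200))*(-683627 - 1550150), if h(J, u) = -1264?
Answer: 8114590331029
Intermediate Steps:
(-3631413 + h(-1093 + 1060, -1200))*(-683627 - 1550150) = (-3631413 - 1264)*(-683627 - 1550150) = -3632677*(-2233777) = 8114590331029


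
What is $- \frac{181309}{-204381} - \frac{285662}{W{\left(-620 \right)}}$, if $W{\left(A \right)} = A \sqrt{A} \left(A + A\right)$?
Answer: $\frac{181309}{204381} + \frac{142831 i \sqrt{155}}{119164000} \approx 0.88711 + 0.014923 i$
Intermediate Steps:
$W{\left(A \right)} = 2 A^{\frac{5}{2}}$ ($W{\left(A \right)} = A^{\frac{3}{2}} \cdot 2 A = 2 A^{\frac{5}{2}}$)
$- \frac{181309}{-204381} - \frac{285662}{W{\left(-620 \right)}} = - \frac{181309}{-204381} - \frac{285662}{2 \left(-620\right)^{\frac{5}{2}}} = \left(-181309\right) \left(- \frac{1}{204381}\right) - \frac{285662}{2 \cdot 768800 i \sqrt{155}} = \frac{181309}{204381} - \frac{285662}{1537600 i \sqrt{155}} = \frac{181309}{204381} - 285662 \left(- \frac{i \sqrt{155}}{238328000}\right) = \frac{181309}{204381} + \frac{142831 i \sqrt{155}}{119164000}$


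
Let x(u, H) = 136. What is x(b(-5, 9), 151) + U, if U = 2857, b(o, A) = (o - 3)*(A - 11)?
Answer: 2993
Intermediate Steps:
b(o, A) = (-11 + A)*(-3 + o) (b(o, A) = (-3 + o)*(-11 + A) = (-11 + A)*(-3 + o))
x(b(-5, 9), 151) + U = 136 + 2857 = 2993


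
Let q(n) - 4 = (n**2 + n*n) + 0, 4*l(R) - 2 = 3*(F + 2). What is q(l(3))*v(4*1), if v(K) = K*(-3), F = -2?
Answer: -54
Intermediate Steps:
l(R) = 1/2 (l(R) = 1/2 + (3*(-2 + 2))/4 = 1/2 + (3*0)/4 = 1/2 + (1/4)*0 = 1/2 + 0 = 1/2)
q(n) = 4 + 2*n**2 (q(n) = 4 + ((n**2 + n*n) + 0) = 4 + ((n**2 + n**2) + 0) = 4 + (2*n**2 + 0) = 4 + 2*n**2)
v(K) = -3*K
q(l(3))*v(4*1) = (4 + 2*(1/2)**2)*(-12) = (4 + 2*(1/4))*(-3*4) = (4 + 1/2)*(-12) = (9/2)*(-12) = -54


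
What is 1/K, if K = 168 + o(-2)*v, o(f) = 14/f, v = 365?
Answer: -1/2387 ≈ -0.00041894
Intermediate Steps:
K = -2387 (K = 168 + (14/(-2))*365 = 168 + (14*(-½))*365 = 168 - 7*365 = 168 - 2555 = -2387)
1/K = 1/(-2387) = -1/2387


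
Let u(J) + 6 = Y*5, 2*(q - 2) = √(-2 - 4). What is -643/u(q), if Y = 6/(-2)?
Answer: 643/21 ≈ 30.619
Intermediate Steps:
Y = -3 (Y = 6*(-½) = -3)
q = 2 + I*√6/2 (q = 2 + √(-2 - 4)/2 = 2 + √(-6)/2 = 2 + (I*√6)/2 = 2 + I*√6/2 ≈ 2.0 + 1.2247*I)
u(J) = -21 (u(J) = -6 - 3*5 = -6 - 15 = -21)
-643/u(q) = -643/(-21) = -643*(-1/21) = 643/21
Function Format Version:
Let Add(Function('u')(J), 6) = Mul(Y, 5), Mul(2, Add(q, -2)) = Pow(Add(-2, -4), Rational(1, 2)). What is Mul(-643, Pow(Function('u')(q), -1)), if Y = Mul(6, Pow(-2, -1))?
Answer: Rational(643, 21) ≈ 30.619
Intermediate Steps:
Y = -3 (Y = Mul(6, Rational(-1, 2)) = -3)
q = Add(2, Mul(Rational(1, 2), I, Pow(6, Rational(1, 2)))) (q = Add(2, Mul(Rational(1, 2), Pow(Add(-2, -4), Rational(1, 2)))) = Add(2, Mul(Rational(1, 2), Pow(-6, Rational(1, 2)))) = Add(2, Mul(Rational(1, 2), Mul(I, Pow(6, Rational(1, 2))))) = Add(2, Mul(Rational(1, 2), I, Pow(6, Rational(1, 2)))) ≈ Add(2.0000, Mul(1.2247, I)))
Function('u')(J) = -21 (Function('u')(J) = Add(-6, Mul(-3, 5)) = Add(-6, -15) = -21)
Mul(-643, Pow(Function('u')(q), -1)) = Mul(-643, Pow(-21, -1)) = Mul(-643, Rational(-1, 21)) = Rational(643, 21)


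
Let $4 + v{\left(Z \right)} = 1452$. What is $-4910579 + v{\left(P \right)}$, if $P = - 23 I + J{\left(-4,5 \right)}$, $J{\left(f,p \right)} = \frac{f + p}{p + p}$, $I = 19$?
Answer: $-4909131$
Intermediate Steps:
$J{\left(f,p \right)} = \frac{f + p}{2 p}$
$P = - \frac{4369}{10}$ ($P = \left(-23\right) 19 + \frac{-4 + 5}{2 \cdot 5} = -437 + \frac{1}{2} \cdot \frac{1}{5} \cdot 1 = -437 + \frac{1}{10} = - \frac{4369}{10} \approx -436.9$)
$v{\left(Z \right)} = 1448$ ($v{\left(Z \right)} = -4 + 1452 = 1448$)
$-4910579 + v{\left(P \right)} = -4910579 + 1448 = -4909131$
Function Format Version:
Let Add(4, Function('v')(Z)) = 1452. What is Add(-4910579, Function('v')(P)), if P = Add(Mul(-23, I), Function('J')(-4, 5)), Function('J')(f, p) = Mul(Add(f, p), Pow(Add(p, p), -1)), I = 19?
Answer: -4909131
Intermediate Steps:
Function('J')(f, p) = Mul(Rational(1, 2), Pow(p, -1), Add(f, p)) (Function('J')(f, p) = Mul(Add(f, p), Pow(Mul(2, p), -1)) = Mul(Add(f, p), Mul(Rational(1, 2), Pow(p, -1))) = Mul(Rational(1, 2), Pow(p, -1), Add(f, p)))
P = Rational(-4369, 10) (P = Add(Mul(-23, 19), Mul(Rational(1, 2), Pow(5, -1), Add(-4, 5))) = Add(-437, Mul(Rational(1, 2), Rational(1, 5), 1)) = Add(-437, Rational(1, 10)) = Rational(-4369, 10) ≈ -436.90)
Function('v')(Z) = 1448 (Function('v')(Z) = Add(-4, 1452) = 1448)
Add(-4910579, Function('v')(P)) = Add(-4910579, 1448) = -4909131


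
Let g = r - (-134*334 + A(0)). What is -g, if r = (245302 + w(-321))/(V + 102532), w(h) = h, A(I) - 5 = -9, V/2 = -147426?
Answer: -8607998219/192320 ≈ -44759.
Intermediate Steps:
V = -294852 (V = 2*(-147426) = -294852)
A(I) = -4 (A(I) = 5 - 9 = -4)
r = -244981/192320 (r = (245302 - 321)/(-294852 + 102532) = 244981/(-192320) = 244981*(-1/192320) = -244981/192320 ≈ -1.2738)
g = 8607998219/192320 (g = -244981/192320 - (-134*334 - 4) = -244981/192320 - (-44756 - 4) = -244981/192320 - 1*(-44760) = -244981/192320 + 44760 = 8607998219/192320 ≈ 44759.)
-g = -1*8607998219/192320 = -8607998219/192320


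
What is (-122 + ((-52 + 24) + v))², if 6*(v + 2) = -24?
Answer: 24336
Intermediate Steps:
v = -6 (v = -2 + (⅙)*(-24) = -2 - 4 = -6)
(-122 + ((-52 + 24) + v))² = (-122 + ((-52 + 24) - 6))² = (-122 + (-28 - 6))² = (-122 - 34)² = (-156)² = 24336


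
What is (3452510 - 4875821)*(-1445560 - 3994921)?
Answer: 7743496452591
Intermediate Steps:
(3452510 - 4875821)*(-1445560 - 3994921) = -1423311*(-5440481) = 7743496452591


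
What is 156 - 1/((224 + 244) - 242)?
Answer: 35255/226 ≈ 156.00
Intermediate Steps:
156 - 1/((224 + 244) - 242) = 156 - 1/(468 - 242) = 156 - 1/226 = 35255/226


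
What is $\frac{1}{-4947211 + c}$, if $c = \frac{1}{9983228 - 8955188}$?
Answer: $- \frac{1028040}{5085930796439} \approx -2.0213 \cdot 10^{-7}$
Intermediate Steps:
$c = \frac{1}{1028040} \approx 9.7272 \cdot 10^{-7}$
$\frac{1}{-4947211 + c} = \frac{1}{-4947211 + \frac{1}{1028040}} = \frac{1}{- \frac{5085930796439}{1028040}} = - \frac{1028040}{5085930796439}$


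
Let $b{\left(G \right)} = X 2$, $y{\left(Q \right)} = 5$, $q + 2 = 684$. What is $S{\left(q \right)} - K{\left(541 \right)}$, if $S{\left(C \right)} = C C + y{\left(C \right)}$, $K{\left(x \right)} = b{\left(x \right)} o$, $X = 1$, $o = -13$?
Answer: $465155$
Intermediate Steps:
$q = 682$ ($q = -2 + 684 = 682$)
$b{\left(G \right)} = 2$ ($b{\left(G \right)} = 1 \cdot 2 = 2$)
$K{\left(x \right)} = -26$ ($K{\left(x \right)} = 2 \left(-13\right) = -26$)
$S{\left(C \right)} = 5 + C^{2}$ ($S{\left(C \right)} = C C + 5 = C^{2} + 5 = 5 + C^{2}$)
$S{\left(q \right)} - K{\left(541 \right)} = \left(5 + 682^{2}\right) - -26 = \left(5 + 465124\right) + 26 = 465129 + 26 = 465155$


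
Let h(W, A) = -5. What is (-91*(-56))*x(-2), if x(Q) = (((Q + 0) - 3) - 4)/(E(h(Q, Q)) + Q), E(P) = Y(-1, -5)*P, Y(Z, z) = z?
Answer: -45864/23 ≈ -1994.1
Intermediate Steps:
E(P) = -5*P
x(Q) = (-7 + Q)/(25 + Q) (x(Q) = (((Q + 0) - 3) - 4)/(-5*(-5) + Q) = ((Q - 3) - 4)/(25 + Q) = ((-3 + Q) - 4)/(25 + Q) = (-7 + Q)/(25 + Q))
(-91*(-56))*x(-2) = (-91*(-56))*((-7 - 2)/(25 - 2)) = 5096*(-9/23) = -45864/23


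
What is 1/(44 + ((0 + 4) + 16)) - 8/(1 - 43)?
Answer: 277/1344 ≈ 0.20610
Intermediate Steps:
1/(44 + ((0 + 4) + 16)) - 8/(1 - 43) = 1/(44 + (4 + 16)) - 8/(-42) = 1/(44 + 20) - 8*(-1/42) = 1/64 + 4/21 = 277/1344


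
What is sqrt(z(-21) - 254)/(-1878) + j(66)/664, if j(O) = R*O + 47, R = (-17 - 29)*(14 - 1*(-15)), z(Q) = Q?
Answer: -87997/664 - 5*I*sqrt(11)/1878 ≈ -132.53 - 0.0088302*I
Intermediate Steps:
R = -1334 (R = -46*(14 + 15) = -46*29 = -1334)
j(O) = 47 - 1334*O (j(O) = -1334*O + 47 = 47 - 1334*O)
sqrt(z(-21) - 254)/(-1878) + j(66)/664 = sqrt(-21 - 254)/(-1878) + (47 - 1334*66)/664 = sqrt(-275)*(-1/1878) + (47 - 88044)*(1/664) = (5*I*sqrt(11))*(-1/1878) - 87997*1/664 = -5*I*sqrt(11)/1878 - 87997/664 = -87997/664 - 5*I*sqrt(11)/1878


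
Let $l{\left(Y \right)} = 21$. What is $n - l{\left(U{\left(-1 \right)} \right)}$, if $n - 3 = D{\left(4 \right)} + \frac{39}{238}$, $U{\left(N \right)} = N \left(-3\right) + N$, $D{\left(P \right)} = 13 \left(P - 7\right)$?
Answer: $- \frac{13527}{238} \approx -56.836$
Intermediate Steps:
$D{\left(P \right)} = -91 + 13 P$ ($D{\left(P \right)} = 13 \left(-7 + P\right) = -91 + 13 P$)
$U{\left(N \right)} = - 2 N$ ($U{\left(N \right)} = - 3 N + N = - 2 N$)
$n = - \frac{8529}{238}$ ($n = 3 + \left(\left(-91 + 13 \cdot 4\right) + \frac{39}{238}\right) = 3 + \left(\left(-91 + 52\right) + 39 \cdot \frac{1}{238}\right) = 3 + \left(-39 + \frac{39}{238}\right) = 3 - \frac{9243}{238} = - \frac{8529}{238} \approx -35.836$)
$n - l{\left(U{\left(-1 \right)} \right)} = - \frac{8529}{238} - 21 = - \frac{13527}{238}$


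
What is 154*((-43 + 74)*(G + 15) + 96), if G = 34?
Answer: 248710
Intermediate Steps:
154*((-43 + 74)*(G + 15) + 96) = 154*((-43 + 74)*(34 + 15) + 96) = 154*(31*49 + 96) = 154*(1519 + 96) = 154*1615 = 248710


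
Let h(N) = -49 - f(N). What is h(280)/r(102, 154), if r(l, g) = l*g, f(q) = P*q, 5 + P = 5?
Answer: -7/2244 ≈ -0.0031194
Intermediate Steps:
P = 0 (P = -5 + 5 = 0)
f(q) = 0 (f(q) = 0*q = 0)
r(l, g) = g*l
h(N) = -49 (h(N) = -49 - 1*0 = -49 + 0 = -49)
h(280)/r(102, 154) = -49/(154*102) = -49/15708 = -49*1/15708 = -7/2244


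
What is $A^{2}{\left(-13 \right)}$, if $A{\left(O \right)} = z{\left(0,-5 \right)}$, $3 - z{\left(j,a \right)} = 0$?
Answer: $9$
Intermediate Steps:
$z{\left(j,a \right)} = 3$ ($z{\left(j,a \right)} = 3 - 0 = 3 + 0 = 3$)
$A{\left(O \right)} = 3$
$A^{2}{\left(-13 \right)} = 3^{2} = 9$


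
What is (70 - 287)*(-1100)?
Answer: 238700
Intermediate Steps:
(70 - 287)*(-1100) = -217*(-1100) = 238700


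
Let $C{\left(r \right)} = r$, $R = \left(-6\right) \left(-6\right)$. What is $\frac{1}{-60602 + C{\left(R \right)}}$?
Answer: $- \frac{1}{60566} \approx -1.6511 \cdot 10^{-5}$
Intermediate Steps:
$R = 36$
$\frac{1}{-60602 + C{\left(R \right)}} = \frac{1}{-60602 + 36} = \frac{1}{-60566} = - \frac{1}{60566}$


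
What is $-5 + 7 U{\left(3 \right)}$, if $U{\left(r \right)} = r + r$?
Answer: $37$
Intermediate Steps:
$U{\left(r \right)} = 2 r$
$-5 + 7 U{\left(3 \right)} = -5 + 7 \cdot 2 \cdot 3 = -5 + 7 \cdot 6 = -5 + 42 = 37$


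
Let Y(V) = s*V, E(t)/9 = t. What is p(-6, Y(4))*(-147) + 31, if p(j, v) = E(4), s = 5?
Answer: -5261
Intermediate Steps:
E(t) = 9*t
Y(V) = 5*V
p(j, v) = 36 (p(j, v) = 9*4 = 36)
p(-6, Y(4))*(-147) + 31 = 36*(-147) + 31 = -5292 + 31 = -5261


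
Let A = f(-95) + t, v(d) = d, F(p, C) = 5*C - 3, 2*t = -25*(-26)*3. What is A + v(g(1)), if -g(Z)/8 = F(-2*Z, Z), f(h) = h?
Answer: 864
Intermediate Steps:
t = 975 (t = (-25*(-26)*3)/2 = (650*3)/2 = (½)*1950 = 975)
F(p, C) = -3 + 5*C
g(Z) = 24 - 40*Z (g(Z) = -8*(-3 + 5*Z) = 24 - 40*Z)
A = 880 (A = -95 + 975 = 880)
A + v(g(1)) = 880 + (24 - 40*1) = 880 + (24 - 40) = 880 - 16 = 864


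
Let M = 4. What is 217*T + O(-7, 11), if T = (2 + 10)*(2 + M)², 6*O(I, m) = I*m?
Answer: 562387/6 ≈ 93731.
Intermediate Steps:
O(I, m) = I*m/6 (O(I, m) = (I*m)/6 = I*m/6)
T = 432 (T = (2 + 10)*(2 + 4)² = 12*6² = 12*36 = 432)
217*T + O(-7, 11) = 217*432 + (⅙)*(-7)*11 = 93744 - 77/6 = 562387/6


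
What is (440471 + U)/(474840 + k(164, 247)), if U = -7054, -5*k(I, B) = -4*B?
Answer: 2167085/2375188 ≈ 0.91238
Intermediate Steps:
k(I, B) = 4*B/5 (k(I, B) = -(-4)*B/5 = 4*B/5)
(440471 + U)/(474840 + k(164, 247)) = (440471 - 7054)/(474840 + (⅘)*247) = 433417/(474840 + 988/5) = 433417/(2375188/5) = 433417*(5/2375188) = 2167085/2375188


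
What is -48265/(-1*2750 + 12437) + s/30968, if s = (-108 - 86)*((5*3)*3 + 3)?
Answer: -198109483/37498377 ≈ -5.2831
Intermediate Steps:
s = -9312 (s = -194*(15*3 + 3) = -194*(45 + 3) = -194*48 = -9312)
-48265/(-1*2750 + 12437) + s/30968 = -48265/(-1*2750 + 12437) - 9312/30968 = -48265/(-2750 + 12437) - 9312*1/30968 = -48265/9687 - 1164/3871 = -198109483/37498377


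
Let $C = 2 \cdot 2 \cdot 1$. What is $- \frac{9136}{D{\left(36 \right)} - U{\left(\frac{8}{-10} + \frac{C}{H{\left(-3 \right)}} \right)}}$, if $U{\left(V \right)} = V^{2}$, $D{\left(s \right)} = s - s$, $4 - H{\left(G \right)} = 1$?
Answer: $\frac{128475}{4} \approx 32119.0$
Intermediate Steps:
$H{\left(G \right)} = 3$ ($H{\left(G \right)} = 4 - 1 = 3$)
$C = 4$ ($C = 2 \cdot 2 = 4$)
$D{\left(s \right)} = 0$
$- \frac{9136}{D{\left(36 \right)} - U{\left(\frac{8}{-10} + \frac{C}{H{\left(-3 \right)}} \right)}} = - \frac{9136}{0 - \left(\frac{8}{-10} + \frac{4}{3}\right)^{2}} = - \frac{9136}{0 - \left(8 \left(- \frac{1}{10}\right) + 4 \cdot \frac{1}{3}\right)^{2}} = - \frac{9136}{0 - \left(- \frac{4}{5} + \frac{4}{3}\right)^{2}} = - \frac{9136}{0 - \left(\frac{8}{15}\right)^{2}} = - \frac{9136}{0 - \frac{64}{225}} = - \frac{9136}{- \frac{64}{225}} = \left(-9136\right) \left(- \frac{225}{64}\right) = \frac{128475}{4}$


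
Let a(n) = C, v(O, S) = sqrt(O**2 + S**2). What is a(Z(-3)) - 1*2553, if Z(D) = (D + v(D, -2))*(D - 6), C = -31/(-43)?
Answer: -109748/43 ≈ -2552.3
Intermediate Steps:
C = 31/43 (C = -31*(-1/43) = 31/43 ≈ 0.72093)
Z(D) = (-6 + D)*(D + sqrt(4 + D**2)) (Z(D) = (D + sqrt(D**2 + (-2)**2))*(D - 6) = (D + sqrt(D**2 + 4))*(-6 + D) = (D + sqrt(4 + D**2))*(-6 + D) = (-6 + D)*(D + sqrt(4 + D**2)))
a(n) = 31/43
a(Z(-3)) - 1*2553 = 31/43 - 1*2553 = 31/43 - 2553 = -109748/43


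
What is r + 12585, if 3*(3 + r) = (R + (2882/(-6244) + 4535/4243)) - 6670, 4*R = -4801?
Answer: 791523056683/79479876 ≈ 9958.8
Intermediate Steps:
R = -4801/4 (R = (¼)*(-4801) = -4801/4 ≈ -1200.3)
r = -208731182777/79479876 (r = -3 + ((-4801/4 + (2882/(-6244) + 4535/4243)) - 6670)/3 = -3 + ((-4801/4 + (2882*(-1/6244) + 4535*(1/4243))) - 6670)/3 = -3 + ((-4801/4 + (-1441/3122 + 4535/4243)) - 6670)/3 = -3 + ((-4801/4 + 8044107/13246646) - 6670)/3 = -3 + (-31782485509/26493292 - 6670)/3 = -3 + (⅓)*(-208492743149/26493292) = -3 - 208492743149/79479876 = -208731182777/79479876 ≈ -2626.2)
r + 12585 = -208731182777/79479876 + 12585 = 791523056683/79479876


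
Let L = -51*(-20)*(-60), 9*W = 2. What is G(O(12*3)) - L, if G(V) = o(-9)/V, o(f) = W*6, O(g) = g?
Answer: 1652401/27 ≈ 61200.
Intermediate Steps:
W = 2/9 (W = (⅑)*2 = 2/9 ≈ 0.22222)
o(f) = 4/3 (o(f) = (2/9)*6 = 4/3)
G(V) = 4/(3*V)
L = -61200 (L = 1020*(-60) = -61200)
G(O(12*3)) - L = 4/(3*((12*3))) - 1*(-61200) = (4/3)/36 + 61200 = (4/3)*(1/36) + 61200 = 1/27 + 61200 = 1652401/27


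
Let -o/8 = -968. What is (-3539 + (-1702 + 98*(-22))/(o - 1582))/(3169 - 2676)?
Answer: -3635196/506311 ≈ -7.1798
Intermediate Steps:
o = 7744 (o = -8*(-968) = 7744)
(-3539 + (-1702 + 98*(-22))/(o - 1582))/(3169 - 2676) = (-3539 + (-1702 + 98*(-22))/(7744 - 1582))/(3169 - 2676) = (-3539 + (-1702 - 2156)/6162)/493 = (-3539 - 3858*1/6162)*(1/493) = (-3539 - 643/1027)*(1/493) = -3635196/1027*1/493 = -3635196/506311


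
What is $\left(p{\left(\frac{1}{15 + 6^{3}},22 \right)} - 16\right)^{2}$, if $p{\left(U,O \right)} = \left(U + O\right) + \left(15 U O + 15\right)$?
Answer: $\frac{26853124}{53361} \approx 503.23$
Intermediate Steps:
$p{\left(U,O \right)} = 15 + O + U + 15 O U$ ($p{\left(U,O \right)} = \left(O + U\right) + \left(15 O U + 15\right) = \left(O + U\right) + \left(15 + 15 O U\right) = 15 + O + U + 15 O U$)
$\left(p{\left(\frac{1}{15 + 6^{3}},22 \right)} - 16\right)^{2} = \left(\left(15 + 22 + \frac{1}{15 + 6^{3}} + 15 \cdot 22 \frac{1}{15 + 6^{3}}\right) - 16\right)^{2} = \left(\left(15 + 22 + \frac{1}{15 + 216} + 15 \cdot 22 \frac{1}{15 + 216}\right) - 16\right)^{2} = \left(\left(15 + 22 + \frac{1}{231} + 15 \cdot 22 \cdot \frac{1}{231}\right) - 16\right)^{2} = \left(\left(15 + 22 + \frac{1}{231} + \frac{10}{7}\right) - 16\right)^{2} = \left(\frac{8878}{231} - 16\right)^{2} = \left(\frac{5182}{231}\right)^{2} = \frac{26853124}{53361}$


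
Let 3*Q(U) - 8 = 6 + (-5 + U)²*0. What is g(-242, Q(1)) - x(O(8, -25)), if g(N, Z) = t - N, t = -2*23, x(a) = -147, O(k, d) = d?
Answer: 343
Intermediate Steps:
Q(U) = 14/3 (Q(U) = 8/3 + (6 + (-5 + U)²*0)/3 = 8/3 + (6 + 0)/3 = 8/3 + (⅓)*6 = 8/3 + 2 = 14/3)
t = -46
g(N, Z) = -46 - N
g(-242, Q(1)) - x(O(8, -25)) = (-46 - 1*(-242)) - 1*(-147) = (-46 + 242) + 147 = 196 + 147 = 343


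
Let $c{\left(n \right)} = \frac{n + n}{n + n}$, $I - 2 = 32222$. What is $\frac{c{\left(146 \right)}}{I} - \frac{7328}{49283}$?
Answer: $- \frac{236088189}{1588095392} \approx -0.14866$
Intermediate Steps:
$I = 32224$ ($I = 2 + 32222 = 32224$)
$c{\left(n \right)} = 1$ ($c{\left(n \right)} = \frac{2 n}{2 n} = 2 n \frac{1}{2 n} = 1$)
$\frac{c{\left(146 \right)}}{I} - \frac{7328}{49283} = 1 \cdot \frac{1}{32224} - \frac{7328}{49283} = \frac{1}{32224} - \frac{7328}{49283} = - \frac{236088189}{1588095392}$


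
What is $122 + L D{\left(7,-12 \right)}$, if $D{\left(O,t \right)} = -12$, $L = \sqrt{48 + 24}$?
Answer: $122 - 72 \sqrt{2} \approx 20.177$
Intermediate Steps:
$L = 6 \sqrt{2}$ ($L = \sqrt{72} = 6 \sqrt{2} \approx 8.4853$)
$122 + L D{\left(7,-12 \right)} = 122 + 6 \sqrt{2} \left(-12\right) = 122 - 72 \sqrt{2}$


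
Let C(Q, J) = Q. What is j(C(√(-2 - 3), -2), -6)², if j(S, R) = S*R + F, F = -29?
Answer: 661 + 348*I*√5 ≈ 661.0 + 778.15*I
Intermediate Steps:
j(S, R) = -29 + R*S (j(S, R) = S*R - 29 = R*S - 29 = -29 + R*S)
j(C(√(-2 - 3), -2), -6)² = (-29 - 6*√(-2 - 3))² = (-29 - 6*I*√5)²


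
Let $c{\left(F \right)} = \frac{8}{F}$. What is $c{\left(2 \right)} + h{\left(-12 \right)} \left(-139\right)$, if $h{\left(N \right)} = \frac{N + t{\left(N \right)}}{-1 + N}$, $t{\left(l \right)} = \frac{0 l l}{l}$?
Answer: $- \frac{1616}{13} \approx -124.31$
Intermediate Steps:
$t{\left(l \right)} = 0$ ($t{\left(l \right)} = \frac{0 l}{l} = \frac{0}{l} = 0$)
$h{\left(N \right)} = \frac{N}{-1 + N}$ ($h{\left(N \right)} = \frac{N + 0}{-1 + N} = \frac{N}{-1 + N}$)
$c{\left(2 \right)} + h{\left(-12 \right)} \left(-139\right) = \frac{8}{2} + - \frac{12}{-1 - 12} \left(-139\right) = 8 \cdot \frac{1}{2} + - \frac{12}{-13} \left(-139\right) = 4 + \left(-12\right) \left(- \frac{1}{13}\right) \left(-139\right) = 4 + \frac{12}{13} \left(-139\right) = 4 - \frac{1668}{13} = - \frac{1616}{13}$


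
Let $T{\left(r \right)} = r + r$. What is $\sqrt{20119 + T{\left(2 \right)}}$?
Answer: $\sqrt{20123} \approx 141.86$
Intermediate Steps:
$T{\left(r \right)} = 2 r$
$\sqrt{20119 + T{\left(2 \right)}} = \sqrt{20119 + 2 \cdot 2} = \sqrt{20119 + 4} = \sqrt{20123}$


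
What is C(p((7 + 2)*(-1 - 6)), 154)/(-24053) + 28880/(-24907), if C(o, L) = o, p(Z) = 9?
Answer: -694874803/599088071 ≈ -1.1599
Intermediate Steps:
C(p((7 + 2)*(-1 - 6)), 154)/(-24053) + 28880/(-24907) = 9/(-24053) + 28880/(-24907) = 9*(-1/24053) + 28880*(-1/24907) = -9/24053 - 28880/24907 = -694874803/599088071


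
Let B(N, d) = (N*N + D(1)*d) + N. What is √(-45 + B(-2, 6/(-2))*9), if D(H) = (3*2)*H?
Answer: 3*I*√21 ≈ 13.748*I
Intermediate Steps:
D(H) = 6*H
B(N, d) = N + N² + 6*d (B(N, d) = (N*N + (6*1)*d) + N = (N² + 6*d) + N = N + N² + 6*d)
√(-45 + B(-2, 6/(-2))*9) = √(-45 + (-2 + (-2)² + 6*(6/(-2)))*9) = √(-45 + (-2 + 4 + 6*(6*(-½)))*9) = √(-45 + (-2 + 4 + 6*(-3))*9) = √(-45 + (-2 + 4 - 18)*9) = √(-45 - 16*9) = √(-45 - 144) = √(-189) = 3*I*√21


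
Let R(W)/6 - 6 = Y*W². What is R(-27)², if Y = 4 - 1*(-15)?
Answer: 6912592164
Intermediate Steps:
Y = 19 (Y = 4 + 15 = 19)
R(W) = 36 + 114*W² (R(W) = 36 + 6*(19*W²) = 36 + 114*W²)
R(-27)² = (36 + 114*(-27)²)² = (36 + 114*729)² = (36 + 83106)² = 83142² = 6912592164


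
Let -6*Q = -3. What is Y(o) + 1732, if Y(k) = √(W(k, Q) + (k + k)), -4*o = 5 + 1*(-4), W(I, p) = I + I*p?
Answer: 1732 + I*√14/4 ≈ 1732.0 + 0.93541*I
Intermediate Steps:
Q = ½ (Q = -⅙*(-3) = ½ ≈ 0.50000)
o = -¼ (o = -(5 + 1*(-4))/4 = -(5 - 4)/4 = -¼*1 = -¼ ≈ -0.25000)
Y(k) = √14*√k/2 (Y(k) = √(k*(1 + ½) + (k + k)) = √(k*(3/2) + 2*k) = √(3*k/2 + 2*k) = √(7*k/2) = √14*√k/2)
Y(o) + 1732 = √14*√(-¼)/2 + 1732 = √14*(I/2)/2 + 1732 = I*√14/4 + 1732 = 1732 + I*√14/4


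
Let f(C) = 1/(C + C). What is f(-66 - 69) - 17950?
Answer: -4846501/270 ≈ -17950.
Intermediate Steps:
f(C) = 1/(2*C)
f(-66 - 69) - 17950 = 1/(2*(-66 - 69)) - 17950 = (½)/(-135) - 17950 = (½)*(-1/135) - 17950 = -1/270 - 17950 = -4846501/270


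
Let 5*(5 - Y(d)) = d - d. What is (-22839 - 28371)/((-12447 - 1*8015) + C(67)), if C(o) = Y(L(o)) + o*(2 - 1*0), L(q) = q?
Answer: 51210/20323 ≈ 2.5198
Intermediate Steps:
Y(d) = 5 (Y(d) = 5 - (d - d)/5 = 5 - ⅕*0 = 5 + 0 = 5)
C(o) = 5 + 2*o (C(o) = 5 + o*(2 - 1*0) = 5 + o*(2 + 0) = 5 + o*2 = 5 + 2*o)
(-22839 - 28371)/((-12447 - 1*8015) + C(67)) = (-22839 - 28371)/((-12447 - 1*8015) + (5 + 2*67)) = -51210/((-12447 - 8015) + (5 + 134)) = -51210/(-20462 + 139) = -51210/(-20323) = -51210*(-1/20323) = 51210/20323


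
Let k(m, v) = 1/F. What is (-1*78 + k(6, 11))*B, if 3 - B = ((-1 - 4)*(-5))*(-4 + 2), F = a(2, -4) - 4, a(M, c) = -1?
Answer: -20723/5 ≈ -4144.6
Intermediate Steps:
F = -5 (F = -1 - 4 = -5)
k(m, v) = -⅕ (k(m, v) = 1/(-5) = -⅕)
B = 53 (B = 3 - (-1 - 4)*(-5)*(-4 + 2) = 3 - (-5*(-5))*(-2) = 3 - 25*(-2) = 3 - 1*(-50) = 3 + 50 = 53)
(-1*78 + k(6, 11))*B = (-1*78 - ⅕)*53 = (-78 - ⅕)*53 = -391/5*53 = -20723/5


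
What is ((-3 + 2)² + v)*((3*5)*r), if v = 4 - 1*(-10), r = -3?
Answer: -675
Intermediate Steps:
v = 14 (v = 4 + 10 = 14)
((-3 + 2)² + v)*((3*5)*r) = ((-3 + 2)² + 14)*((3*5)*(-3)) = ((-1)² + 14)*(15*(-3)) = (1 + 14)*(-45) = 15*(-45) = -675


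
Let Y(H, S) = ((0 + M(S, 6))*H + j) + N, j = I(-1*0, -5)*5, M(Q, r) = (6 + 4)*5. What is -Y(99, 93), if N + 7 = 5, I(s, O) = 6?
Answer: -4978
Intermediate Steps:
M(Q, r) = 50 (M(Q, r) = 10*5 = 50)
N = -2 (N = -7 + 5 = -2)
j = 30 (j = 6*5 = 30)
Y(H, S) = 28 + 50*H (Y(H, S) = ((0 + 50)*H + 30) - 2 = (50*H + 30) - 2 = (30 + 50*H) - 2 = 28 + 50*H)
-Y(99, 93) = -(28 + 50*99) = -(28 + 4950) = -1*4978 = -4978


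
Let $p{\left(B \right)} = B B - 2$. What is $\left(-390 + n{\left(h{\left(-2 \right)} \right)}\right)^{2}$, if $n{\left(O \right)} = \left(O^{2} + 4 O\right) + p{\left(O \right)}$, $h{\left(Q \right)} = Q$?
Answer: $153664$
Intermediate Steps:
$p{\left(B \right)} = -2 + B^{2}$ ($p{\left(B \right)} = B^{2} - 2 = -2 + B^{2}$)
$n{\left(O \right)} = -2 + 2 O^{2} + 4 O$ ($n{\left(O \right)} = \left(O^{2} + 4 O\right) + \left(-2 + O^{2}\right) = -2 + 2 O^{2} + 4 O$)
$\left(-390 + n{\left(h{\left(-2 \right)} \right)}\right)^{2} = \left(-390 + \left(-2 + 2 \left(-2\right)^{2} + 4 \left(-2\right)\right)\right)^{2} = \left(-390 - 2\right)^{2} = \left(-392\right)^{2} = 153664$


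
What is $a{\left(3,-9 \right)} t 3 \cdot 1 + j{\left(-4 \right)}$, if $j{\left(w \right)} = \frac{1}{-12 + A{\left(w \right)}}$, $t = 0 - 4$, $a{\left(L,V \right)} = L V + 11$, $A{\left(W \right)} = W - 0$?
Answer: $\frac{3071}{16} \approx 191.94$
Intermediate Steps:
$A{\left(W \right)} = W$ ($A{\left(W \right)} = W + 0 = W$)
$a{\left(L,V \right)} = 11 + L V$
$t = -4$
$j{\left(w \right)} = \frac{1}{-12 + w}$
$a{\left(3,-9 \right)} t 3 \cdot 1 + j{\left(-4 \right)} = \left(11 + 3 \left(-9\right)\right) \left(-4\right) 3 \cdot 1 + \frac{1}{-12 - 4} = \left(11 - 27\right) \left(\left(-12\right) 1\right) + \frac{1}{-16} = \left(-16\right) \left(-12\right) - \frac{1}{16} = 192 - \frac{1}{16} = \frac{3071}{16}$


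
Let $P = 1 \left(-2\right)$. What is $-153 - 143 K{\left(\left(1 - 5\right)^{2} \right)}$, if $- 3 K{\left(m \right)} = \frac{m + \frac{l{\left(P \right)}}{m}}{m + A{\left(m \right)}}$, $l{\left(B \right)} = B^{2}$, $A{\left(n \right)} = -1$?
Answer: $- \frac{3649}{36} \approx -101.36$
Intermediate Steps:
$P = -2$
$K{\left(m \right)} = - \frac{m + \frac{4}{m}}{3 \left(-1 + m\right)}$ ($K{\left(m \right)} = - \frac{\left(m + \frac{\left(-2\right)^{2}}{m}\right) \frac{1}{m - 1}}{3} = - \frac{\left(m + \frac{4}{m}\right) \frac{1}{-1 + m}}{3} = - \frac{\frac{1}{-1 + m} \left(m + \frac{4}{m}\right)}{3} = - \frac{m + \frac{4}{m}}{3 \left(-1 + m\right)}$)
$-153 - 143 K{\left(\left(1 - 5\right)^{2} \right)} = -153 - 143 \frac{-4 - \left(\left(1 - 5\right)^{2}\right)^{2}}{3 \left(1 - 5\right)^{2} \left(-1 + \left(1 - 5\right)^{2}\right)} = -153 - 143 \frac{-4 - \left(\left(-4\right)^{2}\right)^{2}}{3 \left(-4\right)^{2} \left(-1 + \left(-4\right)^{2}\right)} = -153 - 143 \frac{-4 - 16^{2}}{3 \cdot 16 \left(-1 + 16\right)} = -153 - 143 \cdot \frac{1}{3} \cdot \frac{1}{16} \cdot \frac{1}{15} \left(-4 - 256\right) = -153 - 143 \cdot \frac{1}{3} \cdot \frac{1}{16} \cdot \frac{1}{15} \left(-260\right) = -153 - - \frac{1859}{36} = -153 + \frac{1859}{36} = - \frac{3649}{36}$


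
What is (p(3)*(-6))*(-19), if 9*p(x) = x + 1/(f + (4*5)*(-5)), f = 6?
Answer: 5339/141 ≈ 37.865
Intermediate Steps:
p(x) = -1/846 + x/9 (p(x) = (x + 1/(6 + (4*5)*(-5)))/9 = (x + 1/(6 + 20*(-5)))/9 = (x + 1/(6 - 100))/9 = (x + 1/(-94))/9 = (x - 1/94)/9 = (-1/94 + x)/9 = -1/846 + x/9)
(p(3)*(-6))*(-19) = ((-1/846 + (⅑)*3)*(-6))*(-19) = ((-1/846 + ⅓)*(-6))*(-19) = ((281/846)*(-6))*(-19) = -281/141*(-19) = 5339/141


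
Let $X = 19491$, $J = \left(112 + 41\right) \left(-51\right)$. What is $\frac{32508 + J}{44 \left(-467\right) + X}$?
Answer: $- \frac{24705}{1057} \approx -23.373$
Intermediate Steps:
$J = -7803$ ($J = 153 \left(-51\right) = -7803$)
$\frac{32508 + J}{44 \left(-467\right) + X} = \frac{32508 - 7803}{44 \left(-467\right) + 19491} = \frac{24705}{-20548 + 19491} = \frac{24705}{-1057} = 24705 \left(- \frac{1}{1057}\right) = - \frac{24705}{1057}$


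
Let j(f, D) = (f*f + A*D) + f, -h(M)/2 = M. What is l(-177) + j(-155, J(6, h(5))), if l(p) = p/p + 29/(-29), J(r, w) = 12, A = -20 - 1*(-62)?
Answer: 24374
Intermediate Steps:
h(M) = -2*M
A = 42 (A = -20 + 62 = 42)
j(f, D) = f + f² + 42*D (j(f, D) = (f*f + 42*D) + f = (f² + 42*D) + f = f + f² + 42*D)
l(p) = 0 (l(p) = 1 + 29*(-1/29) = 1 - 1 = 0)
l(-177) + j(-155, J(6, h(5))) = 0 + (-155 + (-155)² + 42*12) = 0 + (-155 + 24025 + 504) = 0 + 24374 = 24374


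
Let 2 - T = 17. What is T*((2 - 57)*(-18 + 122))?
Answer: 85800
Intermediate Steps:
T = -15 (T = 2 - 1*17 = 2 - 17 = -15)
T*((2 - 57)*(-18 + 122)) = -15*(2 - 57)*(-18 + 122) = -(-825)*104 = -15*(-5720) = 85800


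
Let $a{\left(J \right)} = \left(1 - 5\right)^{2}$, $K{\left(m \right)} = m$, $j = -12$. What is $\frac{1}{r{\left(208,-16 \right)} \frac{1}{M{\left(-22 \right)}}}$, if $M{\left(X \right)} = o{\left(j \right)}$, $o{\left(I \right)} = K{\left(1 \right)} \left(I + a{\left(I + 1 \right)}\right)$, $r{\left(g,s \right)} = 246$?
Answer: $\frac{2}{123} \approx 0.01626$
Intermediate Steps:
$a{\left(J \right)} = 16$ ($a{\left(J \right)} = \left(-4\right)^{2} = 16$)
$o{\left(I \right)} = 16 + I$ ($o{\left(I \right)} = 1 \left(I + 16\right) = 1 \left(16 + I\right) = 16 + I$)
$M{\left(X \right)} = 4$ ($M{\left(X \right)} = 16 - 12 = 4$)
$\frac{1}{r{\left(208,-16 \right)} \frac{1}{M{\left(-22 \right)}}} = \frac{1}{246 \cdot \frac{1}{4}} = \frac{1}{\frac{123}{2}} = \frac{2}{123}$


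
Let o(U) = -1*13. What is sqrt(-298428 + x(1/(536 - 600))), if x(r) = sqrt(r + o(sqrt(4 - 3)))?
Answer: sqrt(-4774848 + 14*I*sqrt(17))/4 ≈ 0.003302 + 546.29*I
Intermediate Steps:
o(U) = -13
x(r) = sqrt(-13 + r) (x(r) = sqrt(r - 13) = sqrt(-13 + r))
sqrt(-298428 + x(1/(536 - 600))) = sqrt(-298428 + sqrt(-13 + 1/(536 - 600))) = sqrt(-298428 + sqrt(-13 + 1/(-64))) = sqrt(-298428 + sqrt(-13 - 1/64)) = sqrt(-298428 + sqrt(-833/64)) = sqrt(-298428 + 7*I*sqrt(17)/8)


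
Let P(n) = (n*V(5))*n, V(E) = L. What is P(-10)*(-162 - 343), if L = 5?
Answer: -252500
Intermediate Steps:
V(E) = 5
P(n) = 5*n² (P(n) = (n*5)*n = (5*n)*n = 5*n²)
P(-10)*(-162 - 343) = (5*(-10)²)*(-162 - 343) = (5*100)*(-505) = 500*(-505) = -252500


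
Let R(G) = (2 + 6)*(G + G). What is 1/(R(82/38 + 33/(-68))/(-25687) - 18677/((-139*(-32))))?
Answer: -36904615648/154999668489 ≈ -0.23809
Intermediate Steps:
R(G) = 16*G (R(G) = 8*(2*G) = 16*G)
1/(R(82/38 + 33/(-68))/(-25687) - 18677/((-139*(-32)))) = 1/((16*(82/38 + 33/(-68)))/(-25687) - 18677/((-139*(-32)))) = 1/((16*(82*(1/38) + 33*(-1/68)))*(-1/25687) - 18677/4448) = 1/((16*(41/19 - 33/68))*(-1/25687) - 18677*1/4448) = 1/((16*(2161/1292))*(-1/25687) - 18677/4448) = 1/((8644/323)*(-1/25687) - 18677/4448) = 1/(-8644/8296901 - 18677/4448) = 1/(-154999668489/36904615648) = -36904615648/154999668489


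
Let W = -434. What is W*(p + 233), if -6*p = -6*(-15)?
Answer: -94612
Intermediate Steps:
p = -15 (p = -(-1)*(-15) = -⅙*90 = -15)
W*(p + 233) = -434*(-15 + 233) = -434*218 = -94612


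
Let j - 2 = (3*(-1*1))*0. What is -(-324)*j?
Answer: 648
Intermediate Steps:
j = 2 (j = 2 + (3*(-1*1))*0 = 2 + (3*(-1))*0 = 2 - 3*0 = 2 + 0 = 2)
-(-324)*j = -(-324)*2 = -27*(-24) = 648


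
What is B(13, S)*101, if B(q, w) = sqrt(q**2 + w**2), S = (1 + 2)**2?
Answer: 505*sqrt(10) ≈ 1596.9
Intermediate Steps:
S = 9 (S = 3**2 = 9)
B(13, S)*101 = sqrt(13**2 + 9**2)*101 = sqrt(169 + 81)*101 = sqrt(250)*101 = (5*sqrt(10))*101 = 505*sqrt(10)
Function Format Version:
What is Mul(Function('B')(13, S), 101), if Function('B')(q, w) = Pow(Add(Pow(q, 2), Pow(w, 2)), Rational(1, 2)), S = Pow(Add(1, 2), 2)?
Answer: Mul(505, Pow(10, Rational(1, 2))) ≈ 1596.9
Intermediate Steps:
S = 9 (S = Pow(3, 2) = 9)
Mul(Function('B')(13, S), 101) = Mul(Pow(Add(Pow(13, 2), Pow(9, 2)), Rational(1, 2)), 101) = Mul(Pow(Add(169, 81), Rational(1, 2)), 101) = Mul(Pow(250, Rational(1, 2)), 101) = Mul(Mul(5, Pow(10, Rational(1, 2))), 101) = Mul(505, Pow(10, Rational(1, 2)))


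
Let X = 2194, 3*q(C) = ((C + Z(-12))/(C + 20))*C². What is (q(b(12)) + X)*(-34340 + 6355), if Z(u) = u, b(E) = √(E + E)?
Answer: -2878369190/47 - 1791040*√6/47 ≈ -6.1335e+7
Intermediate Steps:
b(E) = √2*√E (b(E) = √(2*E) = √2*√E)
q(C) = C²*(-12 + C)/(3*(20 + C)) (q(C) = (((C - 12)/(C + 20))*C²)/3 = (((-12 + C)/(20 + C))*C²)/3 = (C²*(-12 + C)/(20 + C))/3 = C²*(-12 + C)/(3*(20 + C)))
(q(b(12)) + X)*(-34340 + 6355) = ((√2*√12)²*(-12 + √2*√12)/(3*(20 + √2*√12)) + 2194)*(-34340 + 6355) = ((√2*(2*√3))²*(-12 + √2*(2*√3))/(3*(20 + √2*(2*√3))) + 2194)*(-27985) = ((2*√6)²*(-12 + 2*√6)/(3*(20 + 2*√6)) + 2194)*(-27985) = ((⅓)*24*(-12 + 2*√6)/(20 + 2*√6) + 2194)*(-27985) = (8*(-12 + 2*√6)/(20 + 2*√6) + 2194)*(-27985) = (2194 + 8*(-12 + 2*√6)/(20 + 2*√6))*(-27985) = -61399090 - 223880*(-12 + 2*√6)/(20 + 2*√6)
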